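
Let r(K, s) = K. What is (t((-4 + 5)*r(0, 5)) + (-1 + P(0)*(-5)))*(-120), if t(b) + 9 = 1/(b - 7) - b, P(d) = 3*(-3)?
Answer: -29280/7 ≈ -4182.9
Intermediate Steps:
P(d) = -9
t(b) = -9 + 1/(-7 + b) - b (t(b) = -9 + (1/(b - 7) - b) = -9 + (1/(-7 + b) - b) = -9 + 1/(-7 + b) - b)
(t((-4 + 5)*r(0, 5)) + (-1 + P(0)*(-5)))*(-120) = ((64 - ((-4 + 5)*0)² - 2*(-4 + 5)*0)/(-7 + (-4 + 5)*0) + (-1 - 9*(-5)))*(-120) = ((64 - (1*0)² - 2*0)/(-7 + 1*0) + (-1 + 45))*(-120) = ((64 - 1*0² - 2*0)/(-7 + 0) + 44)*(-120) = ((64 - 1*0 + 0)/(-7) + 44)*(-120) = (-(64 + 0 + 0)/7 + 44)*(-120) = (-⅐*64 + 44)*(-120) = (-64/7 + 44)*(-120) = (244/7)*(-120) = -29280/7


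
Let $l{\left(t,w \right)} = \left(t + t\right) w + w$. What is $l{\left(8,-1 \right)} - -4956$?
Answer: $4939$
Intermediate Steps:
$l{\left(t,w \right)} = w + 2 t w$ ($l{\left(t,w \right)} = 2 t w + w = w + 2 t w$)
$l{\left(8,-1 \right)} - -4956 = - (1 + 2 \cdot 8) - -4956 = - (1 + 16) + 4956 = \left(-1\right) 17 + 4956 = -17 + 4956 = 4939$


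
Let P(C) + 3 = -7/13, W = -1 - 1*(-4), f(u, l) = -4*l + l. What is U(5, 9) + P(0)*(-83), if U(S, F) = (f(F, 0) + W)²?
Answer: 3935/13 ≈ 302.69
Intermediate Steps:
f(u, l) = -3*l
W = 3 (W = -1 + 4 = 3)
U(S, F) = 9 (U(S, F) = (-3*0 + 3)² = (0 + 3)² = 3² = 9)
P(C) = -46/13 (P(C) = -3 - 7/13 = -46/13)
U(5, 9) + P(0)*(-83) = 9 - 46/13*(-83) = 9 + 3818/13 = 3935/13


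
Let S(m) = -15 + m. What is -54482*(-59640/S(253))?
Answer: 232093320/17 ≈ 1.3653e+7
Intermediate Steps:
-54482*(-59640/S(253)) = -54482*(-59640/(-15 + 253)) = -54482/(238*(-1/59640)) = -54482/(-17/4260) = -54482*(-4260/17) = 232093320/17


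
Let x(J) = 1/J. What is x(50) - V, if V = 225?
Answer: -11249/50 ≈ -224.98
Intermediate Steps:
x(50) - V = 1/50 - 1*225 = 1/50 - 225 = -11249/50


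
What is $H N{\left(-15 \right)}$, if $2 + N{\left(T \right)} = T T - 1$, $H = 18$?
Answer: $3996$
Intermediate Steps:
$N{\left(T \right)} = -3 + T^{2}$ ($N{\left(T \right)} = -2 + \left(T T - 1\right) = -2 + \left(T^{2} - 1\right) = -2 + \left(-1 + T^{2}\right) = -3 + T^{2}$)
$H N{\left(-15 \right)} = 18 \left(-3 + \left(-15\right)^{2}\right) = 18 \left(-3 + 225\right) = 18 \cdot 222 = 3996$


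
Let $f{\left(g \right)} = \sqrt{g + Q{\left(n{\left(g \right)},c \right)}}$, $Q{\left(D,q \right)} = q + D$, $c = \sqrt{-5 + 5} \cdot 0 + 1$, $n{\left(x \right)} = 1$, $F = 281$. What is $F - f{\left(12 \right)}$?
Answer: $281 - \sqrt{14} \approx 277.26$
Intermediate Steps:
$c = 1$ ($c = \sqrt{0} \cdot 0 + 1 = 0 \cdot 0 + 1 = 0 + 1 = 1$)
$Q{\left(D,q \right)} = D + q$
$f{\left(g \right)} = \sqrt{2 + g}$ ($f{\left(g \right)} = \sqrt{g + \left(1 + 1\right)} = \sqrt{g + 2} = \sqrt{2 + g}$)
$F - f{\left(12 \right)} = 281 - \sqrt{2 + 12} = 281 - \sqrt{14}$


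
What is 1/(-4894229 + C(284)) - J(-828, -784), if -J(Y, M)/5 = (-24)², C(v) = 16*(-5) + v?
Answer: 14094791999/4894025 ≈ 2880.0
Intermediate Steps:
C(v) = -80 + v
J(Y, M) = -2880 (J(Y, M) = -5*(-24)² = -5*576 = -2880)
1/(-4894229 + C(284)) - J(-828, -784) = 1/(-4894229 + (-80 + 284)) - 1*(-2880) = 1/(-4894229 + 204) + 2880 = 1/(-4894025) + 2880 = -1/4894025 + 2880 = 14094791999/4894025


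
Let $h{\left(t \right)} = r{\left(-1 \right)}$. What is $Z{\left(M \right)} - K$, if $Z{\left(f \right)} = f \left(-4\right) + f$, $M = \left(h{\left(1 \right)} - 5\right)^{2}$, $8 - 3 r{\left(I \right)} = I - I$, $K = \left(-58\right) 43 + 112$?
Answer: $\frac{7097}{3} \approx 2365.7$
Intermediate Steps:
$K = -2382$ ($K = -2494 + 112 = -2382$)
$r{\left(I \right)} = \frac{8}{3}$ ($r{\left(I \right)} = \frac{8}{3} - \frac{I - I}{3} = \frac{8}{3} - 0 = \frac{8}{3} + 0 = \frac{8}{3}$)
$h{\left(t \right)} = \frac{8}{3}$
$M = \frac{49}{9}$ ($M = \left(\frac{8}{3} - 5\right)^{2} = \left(- \frac{7}{3}\right)^{2} = \frac{49}{9} \approx 5.4444$)
$Z{\left(f \right)} = - 3 f$ ($Z{\left(f \right)} = - 4 f + f = - 3 f$)
$Z{\left(M \right)} - K = \left(-3\right) \frac{49}{9} - -2382 = - \frac{49}{3} + 2382 = \frac{7097}{3}$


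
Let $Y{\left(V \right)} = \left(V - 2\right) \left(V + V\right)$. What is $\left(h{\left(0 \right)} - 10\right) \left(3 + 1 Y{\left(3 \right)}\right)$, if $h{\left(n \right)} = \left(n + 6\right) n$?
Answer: $-90$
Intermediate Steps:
$h{\left(n \right)} = n \left(6 + n\right)$ ($h{\left(n \right)} = \left(6 + n\right) n = n \left(6 + n\right)$)
$Y{\left(V \right)} = 2 V \left(-2 + V\right)$ ($Y{\left(V \right)} = \left(-2 + V\right) 2 V = 2 V \left(-2 + V\right)$)
$\left(h{\left(0 \right)} - 10\right) \left(3 + 1 Y{\left(3 \right)}\right) = \left(0 \left(6 + 0\right) - 10\right) \left(3 + 1 \cdot 2 \cdot 3 \left(-2 + 3\right)\right) = \left(0 \cdot 6 - 10\right) \left(3 + 1 \cdot 2 \cdot 3 \cdot 1\right) = \left(0 - 10\right) \left(3 + 1 \cdot 6\right) = - 10 \left(3 + 6\right) = \left(-10\right) 9 = -90$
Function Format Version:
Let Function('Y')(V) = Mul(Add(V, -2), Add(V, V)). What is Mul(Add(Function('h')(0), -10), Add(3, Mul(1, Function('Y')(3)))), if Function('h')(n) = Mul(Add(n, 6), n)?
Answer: -90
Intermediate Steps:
Function('h')(n) = Mul(n, Add(6, n)) (Function('h')(n) = Mul(Add(6, n), n) = Mul(n, Add(6, n)))
Function('Y')(V) = Mul(2, V, Add(-2, V)) (Function('Y')(V) = Mul(Add(-2, V), Mul(2, V)) = Mul(2, V, Add(-2, V)))
Mul(Add(Function('h')(0), -10), Add(3, Mul(1, Function('Y')(3)))) = Mul(Add(Mul(0, Add(6, 0)), -10), Add(3, Mul(1, Mul(2, 3, Add(-2, 3))))) = Mul(Add(Mul(0, 6), -10), Add(3, Mul(1, Mul(2, 3, 1)))) = Mul(Add(0, -10), Add(3, Mul(1, 6))) = Mul(-10, Add(3, 6)) = Mul(-10, 9) = -90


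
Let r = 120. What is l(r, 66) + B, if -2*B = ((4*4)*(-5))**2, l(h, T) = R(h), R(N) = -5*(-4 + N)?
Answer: -3780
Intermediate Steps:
R(N) = 20 - 5*N
l(h, T) = 20 - 5*h
B = -3200 (B = -((4*4)*(-5))**2/2 = -(16*(-5))**2/2 = -1/2*(-80)**2 = -1/2*6400 = -3200)
l(r, 66) + B = (20 - 5*120) - 3200 = (20 - 600) - 3200 = -580 - 3200 = -3780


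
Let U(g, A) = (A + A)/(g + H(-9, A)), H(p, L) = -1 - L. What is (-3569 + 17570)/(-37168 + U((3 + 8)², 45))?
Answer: -70005/185834 ≈ -0.37671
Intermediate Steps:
U(g, A) = 2*A/(-1 + g - A) (U(g, A) = (A + A)/(g + (-1 - A)) = (2*A)/(-1 + g - A) = 2*A/(-1 + g - A))
(-3569 + 17570)/(-37168 + U((3 + 8)², 45)) = (-3569 + 17570)/(-37168 + 2*45/(-1 + (3 + 8)² - 1*45)) = 14001/(-37168 + 2*45/(-1 + 11² - 45)) = 14001/(-37168 + 2*45/(-1 + 121 - 45)) = 14001/(-37168 + 2*45/75) = 14001/(-37168 + 2*45*(1/75)) = 14001/(-37168 + 6/5) = 14001/(-185834/5) = 14001*(-5/185834) = -70005/185834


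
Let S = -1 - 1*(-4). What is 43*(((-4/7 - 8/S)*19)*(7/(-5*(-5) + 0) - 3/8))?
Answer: 263891/1050 ≈ 251.32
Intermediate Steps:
S = 3 (S = -1 + 4 = 3)
43*(((-4/7 - 8/S)*19)*(7/(-5*(-5) + 0) - 3/8)) = 43*(((-4/7 - 8/3)*19)*(7/(-5*(-5) + 0) - 3/8)) = 43*(((-4*⅐ - 8*⅓)*19)*(7/(25 + 0) - 3*⅛)) = 43*(((-4/7 - 8/3)*19)*(7/25 - 3/8)) = 43*((-68/21*19)*(7*(1/25) - 3/8)) = 43*(-1292*(7/25 - 3/8)/21) = 43*(-1292/21*(-19/200)) = 43*(6137/1050) = 263891/1050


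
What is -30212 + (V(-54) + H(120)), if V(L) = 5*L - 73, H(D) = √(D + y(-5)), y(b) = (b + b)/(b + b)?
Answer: -30544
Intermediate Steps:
y(b) = 1 (y(b) = (2*b)/((2*b)) = (2*b)*(1/(2*b)) = 1)
H(D) = √(1 + D) (H(D) = √(D + 1) = √(1 + D))
V(L) = -73 + 5*L
-30212 + (V(-54) + H(120)) = -30212 + ((-73 + 5*(-54)) + √(1 + 120)) = -30212 + ((-73 - 270) + √121) = -30212 + (-343 + 11) = -30212 - 332 = -30544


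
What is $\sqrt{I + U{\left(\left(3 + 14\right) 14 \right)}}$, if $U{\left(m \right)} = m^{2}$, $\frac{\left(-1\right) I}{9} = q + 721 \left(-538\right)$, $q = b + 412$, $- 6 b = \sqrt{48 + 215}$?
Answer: $\frac{\sqrt{14176072 + 6 \sqrt{263}}}{2} \approx 1882.6$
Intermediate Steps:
$b = - \frac{\sqrt{263}}{6}$ ($b = - \frac{\sqrt{48 + 215}}{6} = - \frac{\sqrt{263}}{6} \approx -2.7029$)
$q = 412 - \frac{\sqrt{263}}{6}$ ($q = - \frac{\sqrt{263}}{6} + 412 = 412 - \frac{\sqrt{263}}{6} \approx 409.3$)
$I = 3487374 + \frac{3 \sqrt{263}}{2}$ ($I = - 9 \left(\left(412 - \frac{\sqrt{263}}{6}\right) + 721 \left(-538\right)\right) = - 9 \left(\left(412 - \frac{\sqrt{263}}{6}\right) - 387898\right) = - 9 \left(-387486 - \frac{\sqrt{263}}{6}\right) = 3487374 + \frac{3 \sqrt{263}}{2} \approx 3.4874 \cdot 10^{6}$)
$\sqrt{I + U{\left(\left(3 + 14\right) 14 \right)}} = \sqrt{\left(3487374 + \frac{3 \sqrt{263}}{2}\right) + \left(\left(3 + 14\right) 14\right)^{2}} = \sqrt{\left(3487374 + \frac{3 \sqrt{263}}{2}\right) + \left(17 \cdot 14\right)^{2}} = \sqrt{\left(3487374 + \frac{3 \sqrt{263}}{2}\right) + 238^{2}} = \sqrt{\left(3487374 + \frac{3 \sqrt{263}}{2}\right) + 56644} = \sqrt{3544018 + \frac{3 \sqrt{263}}{2}}$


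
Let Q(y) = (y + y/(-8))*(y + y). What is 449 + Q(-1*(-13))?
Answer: 2979/4 ≈ 744.75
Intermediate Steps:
Q(y) = 7*y²/4 (Q(y) = (y + y*(-⅛))*(2*y) = (y - y/8)*(2*y) = (7*y/8)*(2*y) = 7*y²/4)
449 + Q(-1*(-13)) = 449 + 7*(-1*(-13))²/4 = 449 + (7/4)*13² = 449 + (7/4)*169 = 449 + 1183/4 = 2979/4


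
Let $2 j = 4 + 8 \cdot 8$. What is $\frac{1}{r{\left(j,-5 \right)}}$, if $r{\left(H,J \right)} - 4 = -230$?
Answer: $- \frac{1}{226} \approx -0.0044248$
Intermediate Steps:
$j = 34$ ($j = \frac{4 + 8 \cdot 8}{2} = \frac{4 + 64}{2} = \frac{1}{2} \cdot 68 = 34$)
$r{\left(H,J \right)} = -226$ ($r{\left(H,J \right)} = 4 - 230 = -226$)
$\frac{1}{r{\left(j,-5 \right)}} = \frac{1}{-226} = - \frac{1}{226}$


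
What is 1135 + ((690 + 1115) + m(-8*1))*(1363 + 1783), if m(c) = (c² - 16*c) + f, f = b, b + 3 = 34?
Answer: 6381223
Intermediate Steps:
b = 31 (b = -3 + 34 = 31)
f = 31
m(c) = 31 + c² - 16*c (m(c) = (c² - 16*c) + 31 = 31 + c² - 16*c)
1135 + ((690 + 1115) + m(-8*1))*(1363 + 1783) = 1135 + ((690 + 1115) + (31 + (-8*1)² - (-128)))*(1363 + 1783) = 1135 + (1805 + (31 + (-8)² - 16*(-8)))*3146 = 1135 + (1805 + (31 + 64 + 128))*3146 = 1135 + (1805 + 223)*3146 = 1135 + 2028*3146 = 1135 + 6380088 = 6381223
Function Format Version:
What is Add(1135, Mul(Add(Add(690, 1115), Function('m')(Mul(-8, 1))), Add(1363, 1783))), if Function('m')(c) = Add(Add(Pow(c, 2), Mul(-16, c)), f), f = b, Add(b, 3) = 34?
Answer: 6381223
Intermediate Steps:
b = 31 (b = Add(-3, 34) = 31)
f = 31
Function('m')(c) = Add(31, Pow(c, 2), Mul(-16, c)) (Function('m')(c) = Add(Add(Pow(c, 2), Mul(-16, c)), 31) = Add(31, Pow(c, 2), Mul(-16, c)))
Add(1135, Mul(Add(Add(690, 1115), Function('m')(Mul(-8, 1))), Add(1363, 1783))) = Add(1135, Mul(Add(Add(690, 1115), Add(31, Pow(Mul(-8, 1), 2), Mul(-16, Mul(-8, 1)))), Add(1363, 1783))) = Add(1135, Mul(Add(1805, Add(31, Pow(-8, 2), Mul(-16, -8))), 3146)) = Add(1135, Mul(Add(1805, Add(31, 64, 128)), 3146)) = Add(1135, Mul(Add(1805, 223), 3146)) = Add(1135, Mul(2028, 3146)) = Add(1135, 6380088) = 6381223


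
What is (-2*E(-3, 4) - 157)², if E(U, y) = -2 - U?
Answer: 25281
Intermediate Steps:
(-2*E(-3, 4) - 157)² = (-2*(-2 - 1*(-3)) - 157)² = (-2*(-2 + 3) - 157)² = (-2*1 - 157)² = (-2 - 157)² = (-159)² = 25281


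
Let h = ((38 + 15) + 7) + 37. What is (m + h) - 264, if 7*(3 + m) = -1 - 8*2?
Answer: -1207/7 ≈ -172.43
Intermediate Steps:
m = -38/7 (m = -3 + (-1 - 8*2)/7 = -3 + (-1 - 16)/7 = -3 + (1/7)*(-17) = -3 - 17/7 = -38/7 ≈ -5.4286)
h = 97 (h = (53 + 7) + 37 = 60 + 37 = 97)
(m + h) - 264 = (-38/7 + 97) - 264 = 641/7 - 264 = -1207/7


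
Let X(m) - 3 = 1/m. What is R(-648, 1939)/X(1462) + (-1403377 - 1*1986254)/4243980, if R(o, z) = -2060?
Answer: -4265516585599/6206113420 ≈ -687.31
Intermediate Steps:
X(m) = 3 + 1/m
R(-648, 1939)/X(1462) + (-1403377 - 1*1986254)/4243980 = -2060/(3 + 1/1462) + (-1403377 - 1*1986254)/4243980 = -2060/(3 + 1/1462) + (-1403377 - 1986254)*(1/4243980) = -2060/4387/1462 - 3389631*1/4243980 = -2060*1462/4387 - 1129877/1414660 = -3011720/4387 - 1129877/1414660 = -4265516585599/6206113420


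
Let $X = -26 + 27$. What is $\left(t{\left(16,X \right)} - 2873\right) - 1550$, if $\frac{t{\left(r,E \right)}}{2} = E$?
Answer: $-4421$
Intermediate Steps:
$X = 1$
$t{\left(r,E \right)} = 2 E$
$\left(t{\left(16,X \right)} - 2873\right) - 1550 = \left(2 \cdot 1 - 2873\right) - 1550 = \left(2 - 2873\right) - 1550 = -2871 - 1550 = -4421$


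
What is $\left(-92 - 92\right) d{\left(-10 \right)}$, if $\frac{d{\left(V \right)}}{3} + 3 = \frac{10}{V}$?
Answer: $2208$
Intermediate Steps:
$d{\left(V \right)} = -9 + \frac{30}{V}$ ($d{\left(V \right)} = -9 + 3 \frac{10}{V} = -9 + \frac{30}{V}$)
$\left(-92 - 92\right) d{\left(-10 \right)} = \left(-92 - 92\right) \left(-9 + \frac{30}{-10}\right) = - 184 \left(-9 + 30 \left(- \frac{1}{10}\right)\right) = - 184 \left(-9 - 3\right) = \left(-184\right) \left(-12\right) = 2208$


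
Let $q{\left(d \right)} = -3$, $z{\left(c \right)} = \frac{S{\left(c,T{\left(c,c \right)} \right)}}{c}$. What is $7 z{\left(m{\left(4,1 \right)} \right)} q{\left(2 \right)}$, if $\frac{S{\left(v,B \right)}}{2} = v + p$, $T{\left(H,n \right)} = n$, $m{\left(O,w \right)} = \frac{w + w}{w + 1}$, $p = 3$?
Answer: $-168$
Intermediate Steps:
$m{\left(O,w \right)} = \frac{2 w}{1 + w}$
$S{\left(v,B \right)} = 6 + 2 v$ ($S{\left(v,B \right)} = 2 \left(v + 3\right) = 2 \left(3 + v\right) = 6 + 2 v$)
$z{\left(c \right)} = \frac{6 + 2 c}{c}$
$7 z{\left(m{\left(4,1 \right)} \right)} q{\left(2 \right)} = 7 \left(2 + \frac{6}{2 \cdot 1 \frac{1}{1 + 1}}\right) \left(-3\right) = 7 \left(2 + \frac{6}{2 \cdot 1 \cdot \frac{1}{2}}\right) \left(-3\right) = 7 \left(2 + \frac{6}{1}\right) \left(-3\right) = 7 \left(2 + 6 \cdot 1\right) \left(-3\right) = 7 \left(2 + 6\right) \left(-3\right) = 7 \cdot 8 \left(-3\right) = 56 \left(-3\right) = -168$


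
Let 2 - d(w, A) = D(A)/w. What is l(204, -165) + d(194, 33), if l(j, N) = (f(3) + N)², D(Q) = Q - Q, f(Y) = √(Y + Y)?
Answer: 27233 - 330*√6 ≈ 26425.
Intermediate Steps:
f(Y) = √2*√Y (f(Y) = √(2*Y) = √2*√Y)
D(Q) = 0
d(w, A) = 2 (d(w, A) = 2 - 0/w = 2 - 1*0 = 2 + 0 = 2)
l(j, N) = (N + √6)² (l(j, N) = (√2*√3 + N)² = (√6 + N)² = (N + √6)²)
l(204, -165) + d(194, 33) = (-165 + √6)² + 2 = 2 + (-165 + √6)²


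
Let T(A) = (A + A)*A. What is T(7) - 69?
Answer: 29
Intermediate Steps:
T(A) = 2*A² (T(A) = (2*A)*A = 2*A²)
T(7) - 69 = 2*7² - 69 = 2*49 - 69 = 98 - 69 = 29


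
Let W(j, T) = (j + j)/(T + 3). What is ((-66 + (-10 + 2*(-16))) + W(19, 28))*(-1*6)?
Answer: 19860/31 ≈ 640.65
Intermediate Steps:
W(j, T) = 2*j/(3 + T) (W(j, T) = (2*j)/(3 + T) = 2*j/(3 + T))
((-66 + (-10 + 2*(-16))) + W(19, 28))*(-1*6) = ((-66 + (-10 + 2*(-16))) + 2*19/(3 + 28))*(-1*6) = ((-66 + (-10 - 32)) + 2*19/31)*(-6) = ((-66 - 42) + 2*19*(1/31))*(-6) = (-108 + 38/31)*(-6) = -3310/31*(-6) = 19860/31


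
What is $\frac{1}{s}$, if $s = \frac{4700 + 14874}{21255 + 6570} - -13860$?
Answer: $\frac{27825}{385674074} \approx 7.2146 \cdot 10^{-5}$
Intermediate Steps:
$s = \frac{385674074}{27825}$ ($s = \frac{19574}{27825} + 13860 = \frac{385674074}{27825} \approx 13861.0$)
$\frac{1}{s} = \frac{1}{\frac{385674074}{27825}} = \frac{27825}{385674074}$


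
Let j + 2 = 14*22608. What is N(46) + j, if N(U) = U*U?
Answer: 318626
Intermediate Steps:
N(U) = U²
j = 316510 (j = -2 + 14*22608 = -2 + 316512 = 316510)
N(46) + j = 46² + 316510 = 2116 + 316510 = 318626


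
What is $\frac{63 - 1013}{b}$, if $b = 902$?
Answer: $- \frac{475}{451} \approx -1.0532$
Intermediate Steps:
$\frac{63 - 1013}{b} = \frac{63 - 1013}{902} = \frac{1}{902} \left(-950\right) = - \frac{475}{451}$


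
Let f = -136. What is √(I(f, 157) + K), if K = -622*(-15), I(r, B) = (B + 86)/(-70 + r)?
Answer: √395877822/206 ≈ 96.586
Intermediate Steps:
I(r, B) = (86 + B)/(-70 + r)
K = 9330
√(I(f, 157) + K) = √((86 + 157)/(-70 - 136) + 9330) = √(243/(-206) + 9330) = √(-1/206*243 + 9330) = √(-243/206 + 9330) = √(1921737/206) = √395877822/206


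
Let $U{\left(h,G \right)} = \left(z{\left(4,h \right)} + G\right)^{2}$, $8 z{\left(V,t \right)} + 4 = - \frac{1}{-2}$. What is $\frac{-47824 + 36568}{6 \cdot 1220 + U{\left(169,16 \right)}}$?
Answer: $- \frac{960512}{645307} \approx -1.4885$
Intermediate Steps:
$z{\left(V,t \right)} = - \frac{7}{16}$ ($z{\left(V,t \right)} = - \frac{1}{2} + \frac{\left(-1\right) \frac{1}{-2}}{8} = - \frac{1}{2} + \frac{\left(-1\right) \left(- \frac{1}{2}\right)}{8} = - \frac{1}{2} + \frac{1}{8} \cdot \frac{1}{2} = - \frac{1}{2} + \frac{1}{16} = - \frac{7}{16}$)
$U{\left(h,G \right)} = \left(- \frac{7}{16} + G\right)^{2}$
$\frac{-47824 + 36568}{6 \cdot 1220 + U{\left(169,16 \right)}} = \frac{-47824 + 36568}{6 \cdot 1220 + \frac{\left(-7 + 16 \cdot 16\right)^{2}}{256}} = - \frac{11256}{7320 + \frac{\left(-7 + 256\right)^{2}}{256}} = - \frac{11256}{7320 + \frac{249^{2}}{256}} = - \frac{11256}{7320 + \frac{1}{256} \cdot 62001} = - \frac{11256}{7320 + \frac{62001}{256}} = - \frac{11256}{\frac{1935921}{256}} = \left(-11256\right) \frac{256}{1935921} = - \frac{960512}{645307}$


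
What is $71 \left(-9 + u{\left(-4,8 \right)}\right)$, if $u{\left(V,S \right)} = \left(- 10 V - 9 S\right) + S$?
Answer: $-2343$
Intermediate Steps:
$u{\left(V,S \right)} = - 10 V - 8 S$
$71 \left(-9 + u{\left(-4,8 \right)}\right) = 71 \left(-9 - 24\right) = 71 \left(-33\right) = -2343$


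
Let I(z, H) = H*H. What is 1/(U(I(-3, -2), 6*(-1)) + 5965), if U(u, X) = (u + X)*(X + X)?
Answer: 1/5989 ≈ 0.00016697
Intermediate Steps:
I(z, H) = H**2
U(u, X) = 2*X*(X + u) (U(u, X) = (X + u)*(2*X) = 2*X*(X + u))
1/(U(I(-3, -2), 6*(-1)) + 5965) = 1/(2*(6*(-1))*(6*(-1) + (-2)**2) + 5965) = 1/(2*(-6)*(-6 + 4) + 5965) = 1/(2*(-6)*(-2) + 5965) = 1/(24 + 5965) = 1/5989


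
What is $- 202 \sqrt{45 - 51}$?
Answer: $- 202 i \sqrt{6} \approx - 494.8 i$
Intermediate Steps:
$- 202 \sqrt{45 - 51} = - 202 \sqrt{-6} = - 202 i \sqrt{6}$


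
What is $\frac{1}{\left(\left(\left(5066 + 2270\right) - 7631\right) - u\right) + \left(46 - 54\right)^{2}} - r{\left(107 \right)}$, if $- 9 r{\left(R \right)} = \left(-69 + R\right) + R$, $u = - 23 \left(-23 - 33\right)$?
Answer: $\frac{220246}{13671} \approx 16.11$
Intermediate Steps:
$u = 1288$ ($u = \left(-23\right) \left(-56\right) = 1288$)
$r{\left(R \right)} = \frac{23}{3} - \frac{2 R}{9}$ ($r{\left(R \right)} = - \frac{\left(-69 + R\right) + R}{9} = - \frac{-69 + 2 R}{9} = \frac{23}{3} - \frac{2 R}{9}$)
$\frac{1}{\left(\left(\left(5066 + 2270\right) - 7631\right) - u\right) + \left(46 - 54\right)^{2}} - r{\left(107 \right)} = \frac{1}{\left(\left(\left(5066 + 2270\right) - 7631\right) - 1288\right) + \left(46 - 54\right)^{2}} - \left(\frac{23}{3} - \frac{214}{9}\right) = \frac{1}{\left(\left(7336 - 7631\right) - 1288\right) + \left(-8\right)^{2}} - \left(\frac{23}{3} - \frac{214}{9}\right) = \frac{1}{\left(-295 - 1288\right) + 64} - - \frac{145}{9} = \frac{1}{-1583 + 64} + \frac{145}{9} = \frac{1}{-1519} + \frac{145}{9} = - \frac{1}{1519} + \frac{145}{9} = \frac{220246}{13671}$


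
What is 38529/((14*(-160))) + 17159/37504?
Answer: -21977429/1312640 ≈ -16.743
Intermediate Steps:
38529/((14*(-160))) + 17159/37504 = 38529/(-2240) + 17159*(1/37504) = 38529*(-1/2240) + 17159/37504 = -38529/2240 + 17159/37504 = -21977429/1312640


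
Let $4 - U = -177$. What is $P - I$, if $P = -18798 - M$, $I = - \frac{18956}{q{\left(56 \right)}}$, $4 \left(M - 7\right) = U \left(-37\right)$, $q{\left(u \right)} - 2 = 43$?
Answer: $- \frac{3007711}{180} \approx -16710.0$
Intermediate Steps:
$U = 181$ ($U = 4 - -177 = 4 + 177 = 181$)
$q{\left(u \right)} = 45$ ($q{\left(u \right)} = 2 + 43 = 45$)
$M = - \frac{6669}{4}$ ($M = 7 + \frac{181 \left(-37\right)}{4} = 7 + \frac{1}{4} \left(-6697\right) = 7 - \frac{6697}{4} = - \frac{6669}{4} \approx -1667.3$)
$I = - \frac{18956}{45} \approx -421.24$
$P = - \frac{68523}{4}$ ($P = -18798 - - \frac{6669}{4} = -18798 + \frac{6669}{4} = - \frac{68523}{4} \approx -17131.0$)
$P - I = - \frac{68523}{4} - - \frac{18956}{45} = - \frac{68523}{4} + \frac{18956}{45} = - \frac{3007711}{180}$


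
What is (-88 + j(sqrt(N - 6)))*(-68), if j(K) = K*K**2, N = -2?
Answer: 5984 + 1088*I*sqrt(2) ≈ 5984.0 + 1538.7*I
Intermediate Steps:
j(K) = K**3
(-88 + j(sqrt(N - 6)))*(-68) = (-88 + (sqrt(-2 - 6))**3)*(-68) = (-88 + (sqrt(-8))**3)*(-68) = (-88 + (2*I*sqrt(2))**3)*(-68) = (-88 - 16*I*sqrt(2))*(-68) = 5984 + 1088*I*sqrt(2)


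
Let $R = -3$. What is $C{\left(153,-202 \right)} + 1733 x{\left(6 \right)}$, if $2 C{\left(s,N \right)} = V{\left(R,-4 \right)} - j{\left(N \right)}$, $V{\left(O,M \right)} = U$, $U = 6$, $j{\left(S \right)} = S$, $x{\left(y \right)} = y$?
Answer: $10502$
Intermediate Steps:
$V{\left(O,M \right)} = 6$
$C{\left(s,N \right)} = 3 - \frac{N}{2}$ ($C{\left(s,N \right)} = \frac{6 - N}{2} = 3 - \frac{N}{2}$)
$C{\left(153,-202 \right)} + 1733 x{\left(6 \right)} = \left(3 - -101\right) + 1733 \cdot 6 = \left(3 + 101\right) + 10398 = 104 + 10398 = 10502$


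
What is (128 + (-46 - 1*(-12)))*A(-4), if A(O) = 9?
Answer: 846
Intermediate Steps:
(128 + (-46 - 1*(-12)))*A(-4) = (128 + (-46 - 1*(-12)))*9 = (128 + (-46 + 12))*9 = (128 - 34)*9 = 94*9 = 846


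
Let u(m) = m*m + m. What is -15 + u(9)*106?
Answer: 9525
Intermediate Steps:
u(m) = m + m**2 (u(m) = m**2 + m = m + m**2)
-15 + u(9)*106 = -15 + (9*(1 + 9))*106 = -15 + (9*10)*106 = -15 + 90*106 = -15 + 9540 = 9525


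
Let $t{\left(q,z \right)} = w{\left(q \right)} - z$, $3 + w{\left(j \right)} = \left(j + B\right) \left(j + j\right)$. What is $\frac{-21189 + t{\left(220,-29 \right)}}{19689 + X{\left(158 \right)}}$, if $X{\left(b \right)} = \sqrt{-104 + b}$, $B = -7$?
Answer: $\frac{476191591}{129218889} - \frac{72557 \sqrt{6}}{129218889} \approx 3.6838$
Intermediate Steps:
$w{\left(j \right)} = -3 + 2 j \left(-7 + j\right)$ ($w{\left(j \right)} = -3 + \left(j - 7\right) \left(j + j\right) = -3 + \left(-7 + j\right) 2 j = -3 + 2 j \left(-7 + j\right)$)
$t{\left(q,z \right)} = -3 - z - 14 q + 2 q^{2}$ ($t{\left(q,z \right)} = \left(-3 - 14 q + 2 q^{2}\right) - z = -3 - z - 14 q + 2 q^{2}$)
$\frac{-21189 + t{\left(220,-29 \right)}}{19689 + X{\left(158 \right)}} = \frac{-21189 - \left(3054 - 96800\right)}{19689 + \sqrt{-104 + 158}} = \frac{-21189 + \left(-3 + 29 - 3080 + 2 \cdot 48400\right)}{19689 + \sqrt{54}} = \frac{-21189 + \left(-3 + 29 - 3080 + 96800\right)}{19689 + 3 \sqrt{6}} = \frac{-21189 + 93746}{19689 + 3 \sqrt{6}} = \frac{72557}{19689 + 3 \sqrt{6}}$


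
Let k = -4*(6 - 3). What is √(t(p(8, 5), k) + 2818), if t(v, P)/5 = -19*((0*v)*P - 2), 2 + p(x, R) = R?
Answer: 8*√47 ≈ 54.845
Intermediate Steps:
k = -12 (k = -4*3 = -12)
p(x, R) = -2 + R
t(v, P) = 190 (t(v, P) = 5*(-19*((0*v)*P - 2)) = 5*(-19*(0*P - 2)) = 5*(-19*(0 - 2)) = 5*(-19*(-2)) = 5*38 = 190)
√(t(p(8, 5), k) + 2818) = √(190 + 2818) = √3008 = 8*√47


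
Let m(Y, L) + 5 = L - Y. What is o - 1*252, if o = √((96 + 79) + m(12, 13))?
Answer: -252 + 3*√19 ≈ -238.92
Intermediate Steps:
m(Y, L) = -5 + L - Y (m(Y, L) = -5 + (L - Y) = -5 + L - Y)
o = 3*√19 (o = √((96 + 79) + (-5 + 13 - 1*12)) = √(175 + (-5 + 13 - 12)) = √(175 - 4) = √171 = 3*√19 ≈ 13.077)
o - 1*252 = 3*√19 - 1*252 = 3*√19 - 252 = -252 + 3*√19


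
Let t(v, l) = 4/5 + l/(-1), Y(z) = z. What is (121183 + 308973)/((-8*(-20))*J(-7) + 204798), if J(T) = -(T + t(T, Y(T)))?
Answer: 215078/102335 ≈ 2.1017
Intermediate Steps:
t(v, l) = ⅘ - l (t(v, l) = 4*(⅕) + l*(-1) = ⅘ - l)
J(T) = -⅘ (J(T) = -(T + (⅘ - T)) = -1*⅘ = -⅘)
(121183 + 308973)/((-8*(-20))*J(-7) + 204798) = (121183 + 308973)/(-8*(-20)*(-⅘) + 204798) = 430156/(160*(-⅘) + 204798) = 430156/(-128 + 204798) = 430156/204670 = 430156*(1/204670) = 215078/102335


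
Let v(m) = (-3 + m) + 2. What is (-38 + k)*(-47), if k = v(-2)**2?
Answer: 1363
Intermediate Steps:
v(m) = -1 + m
k = 9 (k = (-1 - 2)**2 = (-3)**2 = 9)
(-38 + k)*(-47) = (-38 + 9)*(-47) = -29*(-47) = 1363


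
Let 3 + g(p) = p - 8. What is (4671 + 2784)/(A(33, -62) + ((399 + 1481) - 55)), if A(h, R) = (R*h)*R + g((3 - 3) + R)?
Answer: 355/6124 ≈ 0.057969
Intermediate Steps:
g(p) = -11 + p (g(p) = -3 + (p - 8) = -3 + (-8 + p) = -11 + p)
A(h, R) = -11 + R + h*R**2 (A(h, R) = (R*h)*R + (-11 + ((3 - 3) + R)) = h*R**2 + (-11 + (0 + R)) = h*R**2 + (-11 + R) = -11 + R + h*R**2)
(4671 + 2784)/(A(33, -62) + ((399 + 1481) - 55)) = (4671 + 2784)/((-11 - 62 + 33*(-62)**2) + ((399 + 1481) - 55)) = 7455/((-11 - 62 + 33*3844) + (1880 - 55)) = 7455/((-11 - 62 + 126852) + 1825) = 7455/(126779 + 1825) = 7455/128604 = 7455*(1/128604) = 355/6124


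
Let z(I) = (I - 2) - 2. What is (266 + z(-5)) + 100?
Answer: 357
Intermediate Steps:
z(I) = -4 + I (z(I) = (-2 + I) - 2 = -4 + I)
(266 + z(-5)) + 100 = (266 + (-4 - 5)) + 100 = (266 - 9) + 100 = 257 + 100 = 357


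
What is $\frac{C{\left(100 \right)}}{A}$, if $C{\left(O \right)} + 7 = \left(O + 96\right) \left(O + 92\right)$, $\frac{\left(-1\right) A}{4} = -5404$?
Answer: $\frac{5375}{3088} \approx 1.7406$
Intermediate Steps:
$A = 21616$ ($A = \left(-4\right) \left(-5404\right) = 21616$)
$C{\left(O \right)} = -7 + \left(92 + O\right) \left(96 + O\right)$ ($C{\left(O \right)} = -7 + \left(O + 96\right) \left(O + 92\right) = -7 + \left(96 + O\right) \left(92 + O\right) = -7 + \left(92 + O\right) \left(96 + O\right)$)
$\frac{C{\left(100 \right)}}{A} = \frac{8825 + 100^{2} + 188 \cdot 100}{21616} = \left(8825 + 10000 + 18800\right) \frac{1}{21616} = 37625 \cdot \frac{1}{21616} = \frac{5375}{3088}$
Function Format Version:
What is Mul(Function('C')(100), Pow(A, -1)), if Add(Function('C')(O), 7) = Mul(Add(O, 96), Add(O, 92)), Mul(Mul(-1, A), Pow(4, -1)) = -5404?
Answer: Rational(5375, 3088) ≈ 1.7406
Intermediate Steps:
A = 21616 (A = Mul(-4, -5404) = 21616)
Function('C')(O) = Add(-7, Mul(Add(92, O), Add(96, O))) (Function('C')(O) = Add(-7, Mul(Add(O, 96), Add(O, 92))) = Add(-7, Mul(Add(96, O), Add(92, O))) = Add(-7, Mul(Add(92, O), Add(96, O))))
Mul(Function('C')(100), Pow(A, -1)) = Mul(Add(8825, Pow(100, 2), Mul(188, 100)), Pow(21616, -1)) = Mul(Add(8825, 10000, 18800), Rational(1, 21616)) = Mul(37625, Rational(1, 21616)) = Rational(5375, 3088)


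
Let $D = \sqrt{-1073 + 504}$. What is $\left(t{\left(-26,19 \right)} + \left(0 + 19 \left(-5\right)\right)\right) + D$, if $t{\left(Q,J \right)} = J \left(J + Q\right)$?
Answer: $-228 + i \sqrt{569} \approx -228.0 + 23.854 i$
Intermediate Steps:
$D = i \sqrt{569}$ ($D = \sqrt{-569} = i \sqrt{569} \approx 23.854 i$)
$\left(t{\left(-26,19 \right)} + \left(0 + 19 \left(-5\right)\right)\right) + D = \left(19 \left(19 - 26\right) + \left(0 + 19 \left(-5\right)\right)\right) + i \sqrt{569} = \left(19 \left(-7\right) + \left(0 - 95\right)\right) + i \sqrt{569} = \left(-133 - 95\right) + i \sqrt{569} = -228 + i \sqrt{569}$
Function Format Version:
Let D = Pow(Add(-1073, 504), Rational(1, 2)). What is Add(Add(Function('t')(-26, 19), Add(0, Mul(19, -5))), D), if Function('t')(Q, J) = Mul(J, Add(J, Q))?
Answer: Add(-228, Mul(I, Pow(569, Rational(1, 2)))) ≈ Add(-228.00, Mul(23.854, I))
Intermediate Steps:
D = Mul(I, Pow(569, Rational(1, 2))) (D = Pow(-569, Rational(1, 2)) = Mul(I, Pow(569, Rational(1, 2))) ≈ Mul(23.854, I))
Add(Add(Function('t')(-26, 19), Add(0, Mul(19, -5))), D) = Add(Add(Mul(19, Add(19, -26)), Add(0, Mul(19, -5))), Mul(I, Pow(569, Rational(1, 2)))) = Add(Add(Mul(19, -7), Add(0, -95)), Mul(I, Pow(569, Rational(1, 2)))) = Add(Add(-133, -95), Mul(I, Pow(569, Rational(1, 2)))) = Add(-228, Mul(I, Pow(569, Rational(1, 2))))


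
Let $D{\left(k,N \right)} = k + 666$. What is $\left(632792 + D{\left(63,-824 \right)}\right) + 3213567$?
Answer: $3847088$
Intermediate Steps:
$D{\left(k,N \right)} = 666 + k$
$\left(632792 + D{\left(63,-824 \right)}\right) + 3213567 = \left(632792 + \left(666 + 63\right)\right) + 3213567 = \left(632792 + 729\right) + 3213567 = 633521 + 3213567 = 3847088$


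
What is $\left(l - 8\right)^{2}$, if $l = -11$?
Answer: $361$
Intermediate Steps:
$\left(l - 8\right)^{2} = \left(-11 - 8\right)^{2} = \left(-19\right)^{2} = 361$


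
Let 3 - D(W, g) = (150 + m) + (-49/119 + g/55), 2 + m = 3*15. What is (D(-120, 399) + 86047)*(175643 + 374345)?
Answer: 44147480111236/935 ≈ 4.7217e+10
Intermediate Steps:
m = 43 (m = -2 + 3*15 = -2 + 45 = 43)
D(W, g) = -3223/17 - g/55 (D(W, g) = 3 - ((150 + 43) + (-49/119 + g/55)) = 3 - (193 + (-49*1/119 + g*(1/55))) = 3 - (193 + (-7/17 + g/55)) = 3 - (3274/17 + g/55) = 3 + (-3274/17 - g/55) = -3223/17 - g/55)
(D(-120, 399) + 86047)*(175643 + 374345) = ((-3223/17 - 1/55*399) + 86047)*(175643 + 374345) = ((-3223/17 - 399/55) + 86047)*549988 = (-184048/935 + 86047)*549988 = (80269897/935)*549988 = 44147480111236/935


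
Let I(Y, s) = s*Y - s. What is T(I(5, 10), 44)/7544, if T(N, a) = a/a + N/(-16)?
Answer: -3/15088 ≈ -0.00019883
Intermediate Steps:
I(Y, s) = -s + Y*s (I(Y, s) = Y*s - s = -s + Y*s)
T(N, a) = 1 - N/16 (T(N, a) = 1 + N*(-1/16) = 1 - N/16)
T(I(5, 10), 44)/7544 = (1 - 5*(-1 + 5)/8)/7544 = (1 - 5*4/8)*(1/7544) = (1 - 1/16*40)*(1/7544) = (1 - 5/2)*(1/7544) = -3/2*1/7544 = -3/15088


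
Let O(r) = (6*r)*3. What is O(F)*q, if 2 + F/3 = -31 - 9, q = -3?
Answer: 6804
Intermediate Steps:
F = -126 (F = -6 + 3*(-31 - 9) = -6 + 3*(-40) = -6 - 120 = -126)
O(r) = 18*r
O(F)*q = (18*(-126))*(-3) = -2268*(-3) = 6804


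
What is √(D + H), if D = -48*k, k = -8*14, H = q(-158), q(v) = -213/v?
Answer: √134240118/158 ≈ 73.330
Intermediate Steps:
H = 213/158 (H = -213/(-158) = -213*(-1/158) = 213/158 ≈ 1.3481)
k = -112
D = 5376 (D = -48*(-112) = 5376)
√(D + H) = √(5376 + 213/158) = √(849621/158) = √134240118/158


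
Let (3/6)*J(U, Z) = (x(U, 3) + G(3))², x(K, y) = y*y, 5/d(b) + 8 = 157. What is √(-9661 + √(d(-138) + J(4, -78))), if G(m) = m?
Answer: √(-214483861 + 149*√6394633)/149 ≈ 98.204*I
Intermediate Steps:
d(b) = 5/149 (d(b) = 5/(-8 + 157) = 5/149)
x(K, y) = y²
J(U, Z) = 288 (J(U, Z) = 2*(3² + 3)² = 2*(9 + 3)² = 2*12² = 2*144 = 288)
√(-9661 + √(d(-138) + J(4, -78))) = √(-9661 + √(5/149 + 288)) = √(-9661 + √(42917/149)) = √(-9661 + √6394633/149)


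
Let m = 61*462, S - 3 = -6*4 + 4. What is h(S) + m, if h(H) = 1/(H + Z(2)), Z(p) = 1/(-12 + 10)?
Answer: 986368/35 ≈ 28182.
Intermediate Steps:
Z(p) = -½ (Z(p) = 1/(-2) = -½)
S = -17 (S = 3 + (-6*4 + 4) = 3 + (-24 + 4) = 3 - 20 = -17)
h(H) = 1/(-½ + H) (h(H) = 1/(H - ½) = 1/(-½ + H))
m = 28182
h(S) + m = 2/(-1 + 2*(-17)) + 28182 = 2/(-1 - 34) + 28182 = 2/(-35) + 28182 = 2*(-1/35) + 28182 = -2/35 + 28182 = 986368/35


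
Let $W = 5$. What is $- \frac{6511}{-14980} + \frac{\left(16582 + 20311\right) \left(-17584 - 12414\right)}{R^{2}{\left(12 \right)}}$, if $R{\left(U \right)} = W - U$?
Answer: $- \frac{2368372652383}{104860} \approx -2.2586 \cdot 10^{7}$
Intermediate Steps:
$R{\left(U \right)} = 5 - U$
$- \frac{6511}{-14980} + \frac{\left(16582 + 20311\right) \left(-17584 - 12414\right)}{R^{2}{\left(12 \right)}} = - \frac{6511}{-14980} + \frac{\left(16582 + 20311\right) \left(-17584 - 12414\right)}{\left(5 - 12\right)^{2}} = \left(-6511\right) \left(- \frac{1}{14980}\right) + \frac{36893 \left(-29998\right)}{\left(5 - 12\right)^{2}} = \frac{6511}{14980} - \frac{1106716214}{\left(-7\right)^{2}} = \frac{6511}{14980} - \frac{1106716214}{49} = - \frac{2368372652383}{104860}$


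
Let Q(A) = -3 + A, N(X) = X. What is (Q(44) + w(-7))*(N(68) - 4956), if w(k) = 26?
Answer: -327496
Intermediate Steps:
(Q(44) + w(-7))*(N(68) - 4956) = ((-3 + 44) + 26)*(68 - 4956) = (41 + 26)*(-4888) = 67*(-4888) = -327496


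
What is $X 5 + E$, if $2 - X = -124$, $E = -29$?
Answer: $601$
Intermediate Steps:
$X = 126$ ($X = 2 - -124 = 2 + 124 = 126$)
$X 5 + E = 126 \cdot 5 - 29 = 630 - 29 = 601$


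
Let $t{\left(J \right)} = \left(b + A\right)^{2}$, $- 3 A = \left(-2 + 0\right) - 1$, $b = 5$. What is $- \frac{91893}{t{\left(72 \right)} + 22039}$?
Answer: $- \frac{91893}{22075} \approx -4.1628$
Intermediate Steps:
$A = 1$ ($A = - \frac{\left(-2 + 0\right) - 1}{3} = - \frac{-2 - 1}{3} = \left(- \frac{1}{3}\right) \left(-3\right) = 1$)
$t{\left(J \right)} = 36$ ($t{\left(J \right)} = \left(5 + 1\right)^{2} = 6^{2} = 36$)
$- \frac{91893}{t{\left(72 \right)} + 22039} = - \frac{91893}{36 + 22039} = - \frac{91893}{22075}$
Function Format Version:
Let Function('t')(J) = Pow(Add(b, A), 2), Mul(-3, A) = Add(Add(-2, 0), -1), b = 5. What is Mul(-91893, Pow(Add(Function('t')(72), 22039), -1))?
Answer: Rational(-91893, 22075) ≈ -4.1628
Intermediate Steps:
A = 1 (A = Mul(Rational(-1, 3), Add(Add(-2, 0), -1)) = Mul(Rational(-1, 3), Add(-2, -1)) = Mul(Rational(-1, 3), -3) = 1)
Function('t')(J) = 36 (Function('t')(J) = Pow(Add(5, 1), 2) = Pow(6, 2) = 36)
Mul(-91893, Pow(Add(Function('t')(72), 22039), -1)) = Mul(-91893, Pow(Add(36, 22039), -1)) = Mul(-91893, Pow(22075, -1)) = Mul(-91893, Rational(1, 22075)) = Rational(-91893, 22075)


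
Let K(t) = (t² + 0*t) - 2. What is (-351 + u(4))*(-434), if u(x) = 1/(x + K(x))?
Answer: 1370789/9 ≈ 1.5231e+5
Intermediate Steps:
K(t) = -2 + t² (K(t) = (t² + 0) - 2 = t² - 2 = -2 + t²)
u(x) = 1/(-2 + x + x²) (u(x) = 1/(x + (-2 + x²)) = 1/(-2 + x + x²))
(-351 + u(4))*(-434) = (-351 + 1/(-2 + 4 + 4²))*(-434) = (-351 + 1/(-2 + 4 + 16))*(-434) = (-351 + 1/18)*(-434) = -6317/18*(-434) = 1370789/9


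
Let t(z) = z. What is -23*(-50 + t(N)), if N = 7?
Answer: 989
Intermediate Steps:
-23*(-50 + t(N)) = -23*(-50 + 7) = -23*(-43) = 989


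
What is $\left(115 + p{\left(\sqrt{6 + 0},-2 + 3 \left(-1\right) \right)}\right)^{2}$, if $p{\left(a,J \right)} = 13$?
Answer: $16384$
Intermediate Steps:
$\left(115 + p{\left(\sqrt{6 + 0},-2 + 3 \left(-1\right) \right)}\right)^{2} = \left(115 + 13\right)^{2} = 128^{2} = 16384$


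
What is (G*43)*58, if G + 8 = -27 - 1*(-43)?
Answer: 19952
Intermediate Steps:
G = 8 (G = -8 + (-27 - 1*(-43)) = -8 + (-27 + 43) = -8 + 16 = 8)
(G*43)*58 = (8*43)*58 = 344*58 = 19952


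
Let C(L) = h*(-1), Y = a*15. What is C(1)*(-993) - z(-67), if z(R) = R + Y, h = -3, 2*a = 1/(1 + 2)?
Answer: -5829/2 ≈ -2914.5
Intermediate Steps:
a = ⅙ (a = 1/(2*(1 + 2)) = (½)/3 = (½)*(⅓) = ⅙ ≈ 0.16667)
Y = 5/2 (Y = (⅙)*15 = 5/2 ≈ 2.5000)
C(L) = 3 (C(L) = -3*(-1) = 3)
z(R) = 5/2 + R (z(R) = R + 5/2 = 5/2 + R)
C(1)*(-993) - z(-67) = 3*(-993) - (5/2 - 67) = -2979 - 1*(-129/2) = -2979 + 129/2 = -5829/2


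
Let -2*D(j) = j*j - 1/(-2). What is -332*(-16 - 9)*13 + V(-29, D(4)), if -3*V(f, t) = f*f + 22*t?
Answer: 646081/6 ≈ 1.0768e+5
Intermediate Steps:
D(j) = -1/4 - j**2/2 (D(j) = -(j*j - 1/(-2))/2 = -(j**2 - 1*(-1/2))/2 = -(j**2 + 1/2)/2 = -(1/2 + j**2)/2 = -1/4 - j**2/2)
V(f, t) = -22*t/3 - f**2/3 (V(f, t) = -(f*f + 22*t)/3 = -(f**2 + 22*t)/3 = -22*t/3 - f**2/3)
-332*(-16 - 9)*13 + V(-29, D(4)) = -332*(-16 - 9)*13 + (-22*(-1/4 - 1/2*4**2)/3 - 1/3*(-29)**2) = -(-8300)*13 + (-22*(-1/4 - 1/2*16)/3 - 1/3*841) = -332*(-325) + (-22*(-1/4 - 8)/3 - 841/3) = 107900 + (-22/3*(-33/4) - 841/3) = 107900 + (121/2 - 841/3) = 107900 - 1319/6 = 646081/6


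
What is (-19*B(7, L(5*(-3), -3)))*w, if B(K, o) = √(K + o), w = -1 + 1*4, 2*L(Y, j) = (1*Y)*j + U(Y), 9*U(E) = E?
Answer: -19*√258 ≈ -305.19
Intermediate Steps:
U(E) = E/9
L(Y, j) = Y/18 + Y*j/2 (L(Y, j) = ((1*Y)*j + Y/9)/2 = (Y*j + Y/9)/2 = (Y/9 + Y*j)/2 = Y/18 + Y*j/2)
w = 3 (w = -1 + 4 = 3)
(-19*B(7, L(5*(-3), -3)))*w = -19*√(7 + (5*(-3))*(1 + 9*(-3))/18)*3 = -19*√(7 + (1/18)*(-15)*(1 - 27))*3 = -19*√(7 + (1/18)*(-15)*(-26))*3 = -19*√(7 + 65/3)*3 = -19*√258/3*3 = -19*√258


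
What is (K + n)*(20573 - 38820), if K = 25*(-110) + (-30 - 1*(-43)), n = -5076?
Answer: 142563811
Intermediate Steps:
K = -2737 (K = -2750 + (-30 + 43) = -2750 + 13 = -2737)
(K + n)*(20573 - 38820) = (-2737 - 5076)*(20573 - 38820) = -7813*(-18247) = 142563811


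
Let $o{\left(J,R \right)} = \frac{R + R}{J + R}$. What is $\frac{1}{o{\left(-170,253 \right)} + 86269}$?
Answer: $\frac{83}{7160833} \approx 1.1591 \cdot 10^{-5}$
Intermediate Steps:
$o{\left(J,R \right)} = \frac{2 R}{J + R}$
$\frac{1}{o{\left(-170,253 \right)} + 86269} = \frac{1}{2 \cdot 253 \frac{1}{-170 + 253} + 86269} = \frac{1}{2 \cdot 253 \cdot \frac{1}{83} + 86269} = \frac{1}{\frac{506}{83} + 86269} = \frac{1}{\frac{7160833}{83}} = \frac{83}{7160833}$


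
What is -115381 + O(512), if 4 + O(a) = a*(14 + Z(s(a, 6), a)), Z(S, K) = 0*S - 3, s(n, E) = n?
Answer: -109753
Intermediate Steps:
Z(S, K) = -3 (Z(S, K) = 0 - 3 = -3)
O(a) = -4 + 11*a (O(a) = -4 + a*(14 - 3) = -4 + a*11 = -4 + 11*a)
-115381 + O(512) = -115381 + (-4 + 11*512) = -115381 + (-4 + 5632) = -115381 + 5628 = -109753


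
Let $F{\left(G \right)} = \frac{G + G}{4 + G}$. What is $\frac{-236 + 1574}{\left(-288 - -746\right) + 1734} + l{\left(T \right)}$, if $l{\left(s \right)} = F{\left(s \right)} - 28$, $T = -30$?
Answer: $- \frac{357367}{14248} \approx -25.082$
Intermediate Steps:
$F{\left(G \right)} = \frac{2 G}{4 + G}$
$l{\left(s \right)} = -28 + \frac{2 s}{4 + s}$ ($l{\left(s \right)} = \frac{2 s}{4 + s} - 28 = -28 + \frac{2 s}{4 + s}$)
$\frac{-236 + 1574}{\left(-288 - -746\right) + 1734} + l{\left(T \right)} = \frac{-236 + 1574}{\left(-288 - -746\right) + 1734} + \frac{2 \left(-56 - -390\right)}{4 - 30} = \frac{1338}{\left(-288 + 746\right) + 1734} + \frac{2 \left(-56 + 390\right)}{-26} = \frac{1338}{458 + 1734} + 2 \left(- \frac{1}{26}\right) 334 = \frac{1338}{2192} - \frac{334}{13} = 1338 \cdot \frac{1}{2192} - \frac{334}{13} = \frac{669}{1096} - \frac{334}{13} = - \frac{357367}{14248}$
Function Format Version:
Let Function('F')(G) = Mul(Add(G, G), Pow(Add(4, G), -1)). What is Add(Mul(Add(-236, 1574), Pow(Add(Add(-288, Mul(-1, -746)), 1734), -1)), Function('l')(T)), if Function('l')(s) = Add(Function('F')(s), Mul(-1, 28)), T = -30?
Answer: Rational(-357367, 14248) ≈ -25.082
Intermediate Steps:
Function('F')(G) = Mul(2, G, Pow(Add(4, G), -1)) (Function('F')(G) = Mul(Mul(2, G), Pow(Add(4, G), -1)) = Mul(2, G, Pow(Add(4, G), -1)))
Function('l')(s) = Add(-28, Mul(2, s, Pow(Add(4, s), -1))) (Function('l')(s) = Add(Mul(2, s, Pow(Add(4, s), -1)), Mul(-1, 28)) = Add(Mul(2, s, Pow(Add(4, s), -1)), -28) = Add(-28, Mul(2, s, Pow(Add(4, s), -1))))
Add(Mul(Add(-236, 1574), Pow(Add(Add(-288, Mul(-1, -746)), 1734), -1)), Function('l')(T)) = Add(Mul(Add(-236, 1574), Pow(Add(Add(-288, Mul(-1, -746)), 1734), -1)), Mul(2, Pow(Add(4, -30), -1), Add(-56, Mul(-13, -30)))) = Add(Mul(1338, Pow(Add(Add(-288, 746), 1734), -1)), Mul(2, Pow(-26, -1), Add(-56, 390))) = Add(Mul(1338, Pow(Add(458, 1734), -1)), Mul(2, Rational(-1, 26), 334)) = Add(Mul(1338, Pow(2192, -1)), Rational(-334, 13)) = Add(Mul(1338, Rational(1, 2192)), Rational(-334, 13)) = Add(Rational(669, 1096), Rational(-334, 13)) = Rational(-357367, 14248)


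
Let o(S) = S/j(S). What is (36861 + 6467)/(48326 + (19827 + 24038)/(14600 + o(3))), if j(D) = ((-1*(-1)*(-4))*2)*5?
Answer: 12651711008/14111996811 ≈ 0.89652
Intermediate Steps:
j(D) = -40 (j(D) = ((1*(-4))*2)*5 = -4*2*5 = -8*5 = -40)
o(S) = -S/40 (o(S) = S/(-40) = S*(-1/40) = -S/40)
(36861 + 6467)/(48326 + (19827 + 24038)/(14600 + o(3))) = (36861 + 6467)/(48326 + (19827 + 24038)/(14600 - 1/40*3)) = 43328/(48326 + 43865/(14600 - 3/40)) = 43328/(48326 + 43865/(583997/40)) = 43328/(48326 + 43865*(40/583997)) = 43328/(48326 + 1754600/583997) = 43328/(28223993622/583997) = 43328*(583997/28223993622) = 12651711008/14111996811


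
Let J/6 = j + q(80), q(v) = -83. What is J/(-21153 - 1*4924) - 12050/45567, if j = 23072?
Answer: -6599466428/1188250659 ≈ -5.5539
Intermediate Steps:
J = 137934 (J = 6*(23072 - 83) = 6*22989 = 137934)
J/(-21153 - 1*4924) - 12050/45567 = 137934/(-21153 - 1*4924) - 12050/45567 = 137934/(-21153 - 4924) - 12050*1/45567 = 137934/(-26077) - 12050/45567 = 137934*(-1/26077) - 12050/45567 = -137934/26077 - 12050/45567 = -6599466428/1188250659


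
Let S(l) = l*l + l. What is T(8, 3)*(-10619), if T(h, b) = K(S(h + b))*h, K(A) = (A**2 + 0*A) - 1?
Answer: -1480118696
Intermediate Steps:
S(l) = l + l**2 (S(l) = l**2 + l = l + l**2)
K(A) = -1 + A**2 (K(A) = (A**2 + 0) - 1 = A**2 - 1 = -1 + A**2)
T(h, b) = h*(-1 + (b + h)**2*(1 + b + h)**2) (T(h, b) = (-1 + ((h + b)*(1 + (h + b)))**2)*h = (-1 + ((b + h)*(1 + (b + h)))**2)*h = (-1 + ((b + h)*(1 + b + h))**2)*h = (-1 + (b + h)**2*(1 + b + h)**2)*h = h*(-1 + (b + h)**2*(1 + b + h)**2))
T(8, 3)*(-10619) = (8*(-1 + (3 + 8)**2*(1 + 3 + 8)**2))*(-10619) = (8*(-1 + 11**2*12**2))*(-10619) = (8*(-1 + 121*144))*(-10619) = (8*(-1 + 17424))*(-10619) = (8*17423)*(-10619) = 139384*(-10619) = -1480118696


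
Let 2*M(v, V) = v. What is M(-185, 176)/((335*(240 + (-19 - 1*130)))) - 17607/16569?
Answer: -1464713/1374438 ≈ -1.0657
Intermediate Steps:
M(v, V) = v/2
M(-185, 176)/((335*(240 + (-19 - 1*130)))) - 17607/16569 = ((1/2)*(-185))/((335*(240 + (-19 - 1*130)))) - 17607/16569 = -185*1/(335*(240 + (-19 - 130)))/2 - 17607*1/16569 = -185*1/(335*(240 - 149))/2 - 5869/5523 = -185/(2*(335*91)) - 5869/5523 = -185/2/30485 - 5869/5523 = -185/2*1/30485 - 5869/5523 = -37/12194 - 5869/5523 = -1464713/1374438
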